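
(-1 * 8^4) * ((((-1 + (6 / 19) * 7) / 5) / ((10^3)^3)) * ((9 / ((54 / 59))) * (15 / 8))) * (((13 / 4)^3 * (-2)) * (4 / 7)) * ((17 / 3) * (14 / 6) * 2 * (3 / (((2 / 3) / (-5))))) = -50682593 / 118750000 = -0.43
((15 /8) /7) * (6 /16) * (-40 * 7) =-225 /8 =-28.12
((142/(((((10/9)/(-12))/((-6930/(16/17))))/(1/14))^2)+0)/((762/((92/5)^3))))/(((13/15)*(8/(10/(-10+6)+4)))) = 8103111355.71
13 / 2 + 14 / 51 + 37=4465 / 102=43.77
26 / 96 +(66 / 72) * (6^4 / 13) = 57193 / 624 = 91.66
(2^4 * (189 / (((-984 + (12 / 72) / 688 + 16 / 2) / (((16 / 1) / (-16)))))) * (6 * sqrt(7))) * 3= 32099328 * sqrt(7) / 575561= 147.55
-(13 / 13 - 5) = 4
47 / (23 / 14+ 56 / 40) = 3290 / 213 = 15.45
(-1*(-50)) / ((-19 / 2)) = -100 / 19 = -5.26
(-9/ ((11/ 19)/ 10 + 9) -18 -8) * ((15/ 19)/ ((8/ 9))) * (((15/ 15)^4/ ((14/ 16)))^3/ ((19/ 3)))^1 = -1204139520/ 213099383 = -5.65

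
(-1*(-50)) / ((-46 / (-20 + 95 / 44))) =19625 / 1012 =19.39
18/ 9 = 2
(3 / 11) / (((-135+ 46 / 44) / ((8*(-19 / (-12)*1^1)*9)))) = -684 / 2947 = -0.23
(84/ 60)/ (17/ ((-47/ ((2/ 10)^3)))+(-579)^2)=8225/ 1969540858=0.00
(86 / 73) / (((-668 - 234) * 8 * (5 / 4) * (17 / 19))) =-817 / 5596910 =-0.00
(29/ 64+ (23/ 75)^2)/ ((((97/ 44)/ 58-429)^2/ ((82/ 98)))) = 821844325181/ 330306842826725625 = 0.00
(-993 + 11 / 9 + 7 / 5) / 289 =-44567 / 13005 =-3.43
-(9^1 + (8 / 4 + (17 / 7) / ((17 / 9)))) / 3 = -86 / 21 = -4.10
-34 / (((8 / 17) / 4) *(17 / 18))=-306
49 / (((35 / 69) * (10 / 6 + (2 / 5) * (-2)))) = 1449 / 13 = 111.46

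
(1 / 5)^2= 1 / 25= 0.04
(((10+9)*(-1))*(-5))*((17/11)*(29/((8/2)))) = 46835/44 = 1064.43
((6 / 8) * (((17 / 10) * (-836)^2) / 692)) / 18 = 742577 / 10380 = 71.54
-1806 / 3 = -602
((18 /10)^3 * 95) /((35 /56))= 110808 /125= 886.46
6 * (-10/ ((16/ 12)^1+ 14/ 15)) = -450/ 17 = -26.47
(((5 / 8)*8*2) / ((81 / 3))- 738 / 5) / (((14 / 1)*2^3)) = -4969 / 3780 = -1.31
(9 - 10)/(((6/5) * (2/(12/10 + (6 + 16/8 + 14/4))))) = -127/24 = -5.29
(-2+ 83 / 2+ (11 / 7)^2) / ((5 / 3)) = 25.18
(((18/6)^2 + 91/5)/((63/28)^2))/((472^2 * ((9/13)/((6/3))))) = 884/12688245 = 0.00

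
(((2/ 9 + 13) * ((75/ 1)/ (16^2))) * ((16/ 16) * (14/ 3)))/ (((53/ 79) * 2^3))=1645175/ 488448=3.37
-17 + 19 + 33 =35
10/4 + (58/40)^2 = 1841/400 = 4.60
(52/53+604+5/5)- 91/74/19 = 45151679/74518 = 605.92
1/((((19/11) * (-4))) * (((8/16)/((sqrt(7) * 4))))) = -22 * sqrt(7)/19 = -3.06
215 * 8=1720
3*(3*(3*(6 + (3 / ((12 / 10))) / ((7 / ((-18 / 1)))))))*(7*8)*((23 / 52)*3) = -11178 / 13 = -859.85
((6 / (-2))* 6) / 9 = -2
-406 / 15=-27.07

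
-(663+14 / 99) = -65651 / 99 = -663.14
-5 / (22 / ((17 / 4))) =-0.97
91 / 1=91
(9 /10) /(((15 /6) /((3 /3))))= 9 /25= 0.36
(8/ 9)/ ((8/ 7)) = 7/ 9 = 0.78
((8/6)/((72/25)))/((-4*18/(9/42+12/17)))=-1825/308448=-0.01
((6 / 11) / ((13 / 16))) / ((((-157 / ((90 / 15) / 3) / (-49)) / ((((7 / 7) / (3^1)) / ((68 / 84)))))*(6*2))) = 5488 / 381667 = 0.01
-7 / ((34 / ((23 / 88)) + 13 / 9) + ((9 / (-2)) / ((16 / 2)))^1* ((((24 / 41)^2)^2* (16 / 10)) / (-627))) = -4278781435005 / 80399262527063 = -0.05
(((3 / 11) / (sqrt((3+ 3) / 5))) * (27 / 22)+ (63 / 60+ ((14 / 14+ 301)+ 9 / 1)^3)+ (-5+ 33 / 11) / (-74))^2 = 601003036899 * sqrt(30) / 179080+ 7254317264674099077452079 / 8017411600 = 904820380189697.70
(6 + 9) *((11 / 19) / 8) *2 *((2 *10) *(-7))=-5775 / 19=-303.95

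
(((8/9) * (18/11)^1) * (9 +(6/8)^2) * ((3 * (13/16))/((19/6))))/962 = 1377/123728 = 0.01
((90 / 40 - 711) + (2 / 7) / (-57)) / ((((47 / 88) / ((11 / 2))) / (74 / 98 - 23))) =149190406970 / 918897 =162358.14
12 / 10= 6 / 5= 1.20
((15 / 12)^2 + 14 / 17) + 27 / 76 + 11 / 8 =21273 / 5168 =4.12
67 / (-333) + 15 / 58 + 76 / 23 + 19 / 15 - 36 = -69679699 / 2221110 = -31.37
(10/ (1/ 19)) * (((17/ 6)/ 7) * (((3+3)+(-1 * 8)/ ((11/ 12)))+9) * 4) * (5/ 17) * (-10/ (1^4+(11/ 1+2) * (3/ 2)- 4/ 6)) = -286.15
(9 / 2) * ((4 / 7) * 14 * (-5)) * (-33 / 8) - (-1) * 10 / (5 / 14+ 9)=194815 / 262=743.57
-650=-650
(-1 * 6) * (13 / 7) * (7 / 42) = -13 / 7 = -1.86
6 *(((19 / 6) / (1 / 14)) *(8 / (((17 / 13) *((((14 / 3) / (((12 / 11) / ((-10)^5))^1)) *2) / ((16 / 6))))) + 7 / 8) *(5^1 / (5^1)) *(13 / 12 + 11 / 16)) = 544041269 / 1320000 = 412.15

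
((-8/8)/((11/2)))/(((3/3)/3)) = -6/11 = -0.55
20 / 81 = 0.25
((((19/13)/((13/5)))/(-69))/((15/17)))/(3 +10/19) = -6137/2343861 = -0.00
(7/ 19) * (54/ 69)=126/ 437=0.29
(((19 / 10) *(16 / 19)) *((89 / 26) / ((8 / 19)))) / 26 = 1691 / 3380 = 0.50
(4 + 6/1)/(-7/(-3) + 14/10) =75/28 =2.68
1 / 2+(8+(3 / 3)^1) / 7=25 / 14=1.79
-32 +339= 307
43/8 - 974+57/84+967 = -53/56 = -0.95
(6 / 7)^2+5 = 281 / 49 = 5.73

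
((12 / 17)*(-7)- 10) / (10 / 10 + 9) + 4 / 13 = -1311 / 1105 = -1.19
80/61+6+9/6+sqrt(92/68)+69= sqrt(391)/17+9493/122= 78.97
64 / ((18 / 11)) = 352 / 9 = 39.11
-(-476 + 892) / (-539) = 416 / 539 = 0.77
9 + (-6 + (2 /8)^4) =769 /256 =3.00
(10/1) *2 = 20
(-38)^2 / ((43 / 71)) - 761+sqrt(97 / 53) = 1624.63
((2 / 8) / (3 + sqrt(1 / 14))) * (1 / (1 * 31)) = 21 / 7750 - sqrt(14) / 15500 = 0.00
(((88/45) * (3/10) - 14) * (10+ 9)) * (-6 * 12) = 458736/25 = 18349.44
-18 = -18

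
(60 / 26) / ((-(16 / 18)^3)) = -10935 / 3328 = -3.29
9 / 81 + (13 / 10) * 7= 829 / 90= 9.21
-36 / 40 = -9 / 10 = -0.90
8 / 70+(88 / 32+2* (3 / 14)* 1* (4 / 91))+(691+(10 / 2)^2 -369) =349.88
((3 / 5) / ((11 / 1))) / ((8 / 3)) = 9 / 440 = 0.02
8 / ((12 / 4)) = 8 / 3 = 2.67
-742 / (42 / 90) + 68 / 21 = -33322 / 21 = -1586.76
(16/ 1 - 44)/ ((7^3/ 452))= -1808/ 49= -36.90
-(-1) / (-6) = -1 / 6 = -0.17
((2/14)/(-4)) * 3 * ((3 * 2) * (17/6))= -51/28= -1.82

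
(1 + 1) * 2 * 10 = 40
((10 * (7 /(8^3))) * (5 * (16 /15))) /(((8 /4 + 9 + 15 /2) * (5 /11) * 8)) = 77 /7104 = 0.01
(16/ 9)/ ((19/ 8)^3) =8192/ 61731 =0.13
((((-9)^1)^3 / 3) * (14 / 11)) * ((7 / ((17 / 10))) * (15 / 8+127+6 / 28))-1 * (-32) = -61470677 / 374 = -164360.10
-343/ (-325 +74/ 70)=12005/ 11338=1.06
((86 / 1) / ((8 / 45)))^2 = 3744225 / 16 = 234014.06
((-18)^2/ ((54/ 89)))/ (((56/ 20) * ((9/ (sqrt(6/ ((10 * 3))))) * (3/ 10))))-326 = -326 +890 * sqrt(5)/ 63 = -294.41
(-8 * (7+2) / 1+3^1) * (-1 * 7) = 483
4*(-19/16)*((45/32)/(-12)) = 285/512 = 0.56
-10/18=-5/9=-0.56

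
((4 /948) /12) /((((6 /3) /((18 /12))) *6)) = 1 /22752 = 0.00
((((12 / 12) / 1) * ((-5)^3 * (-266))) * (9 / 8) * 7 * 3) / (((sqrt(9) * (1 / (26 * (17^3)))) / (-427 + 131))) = -9900429493500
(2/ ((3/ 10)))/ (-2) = -3.33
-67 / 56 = -1.20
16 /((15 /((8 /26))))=64 /195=0.33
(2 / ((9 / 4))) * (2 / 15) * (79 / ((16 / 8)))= 632 / 135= 4.68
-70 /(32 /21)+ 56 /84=-2173 /48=-45.27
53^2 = 2809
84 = 84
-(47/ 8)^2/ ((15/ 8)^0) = -2209/ 64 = -34.52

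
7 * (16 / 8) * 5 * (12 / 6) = 140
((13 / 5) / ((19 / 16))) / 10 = 0.22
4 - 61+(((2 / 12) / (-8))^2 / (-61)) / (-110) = -881210879 / 15459840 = -57.00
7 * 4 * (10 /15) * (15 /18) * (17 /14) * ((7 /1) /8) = 16.53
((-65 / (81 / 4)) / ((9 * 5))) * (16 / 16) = -52 / 729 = -0.07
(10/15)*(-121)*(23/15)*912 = -1692064/15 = -112804.27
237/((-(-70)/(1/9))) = 79/210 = 0.38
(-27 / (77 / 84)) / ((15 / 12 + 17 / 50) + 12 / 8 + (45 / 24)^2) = -172800 / 38753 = -4.46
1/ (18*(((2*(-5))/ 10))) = -1/ 18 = -0.06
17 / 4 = 4.25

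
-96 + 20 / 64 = -1531 / 16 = -95.69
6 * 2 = 12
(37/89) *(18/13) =0.58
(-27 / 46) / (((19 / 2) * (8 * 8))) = -27 / 27968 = -0.00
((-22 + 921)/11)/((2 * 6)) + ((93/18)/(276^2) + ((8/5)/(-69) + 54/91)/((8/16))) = 18188683771/2287565280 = 7.95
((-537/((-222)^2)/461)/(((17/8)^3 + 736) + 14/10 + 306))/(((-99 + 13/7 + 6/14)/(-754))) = -604647680/3455261023816551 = -0.00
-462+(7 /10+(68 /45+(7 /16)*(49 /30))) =-661067 /1440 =-459.07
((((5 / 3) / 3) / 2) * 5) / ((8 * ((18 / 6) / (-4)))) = -25 / 108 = -0.23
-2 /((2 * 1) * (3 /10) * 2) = -5 /3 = -1.67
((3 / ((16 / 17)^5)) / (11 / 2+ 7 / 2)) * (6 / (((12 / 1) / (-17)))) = -24137569 / 6291456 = -3.84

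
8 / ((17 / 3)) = 24 / 17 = 1.41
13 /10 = 1.30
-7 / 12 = -0.58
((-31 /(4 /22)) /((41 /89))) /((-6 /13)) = 394537 /492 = 801.90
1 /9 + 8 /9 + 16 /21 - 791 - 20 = -16994 /21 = -809.24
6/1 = 6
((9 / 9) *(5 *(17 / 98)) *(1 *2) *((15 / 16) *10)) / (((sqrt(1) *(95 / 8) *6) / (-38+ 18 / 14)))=-109225 / 13034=-8.38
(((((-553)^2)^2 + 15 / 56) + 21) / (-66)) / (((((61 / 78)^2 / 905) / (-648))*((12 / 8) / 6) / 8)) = 12456903030059421161280 / 286517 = 43477011940162088.68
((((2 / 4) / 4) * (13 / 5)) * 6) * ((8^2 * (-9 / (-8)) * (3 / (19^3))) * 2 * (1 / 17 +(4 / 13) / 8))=6966 / 583015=0.01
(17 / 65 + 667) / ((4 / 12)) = 130116 / 65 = 2001.78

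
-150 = -150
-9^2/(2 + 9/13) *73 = -76869/35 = -2196.26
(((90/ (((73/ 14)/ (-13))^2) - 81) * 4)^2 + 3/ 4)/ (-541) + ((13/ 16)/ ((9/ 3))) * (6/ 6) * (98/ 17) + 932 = -5835.76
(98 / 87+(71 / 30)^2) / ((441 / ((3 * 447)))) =20.46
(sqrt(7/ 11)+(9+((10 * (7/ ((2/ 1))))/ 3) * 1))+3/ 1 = sqrt(77)/ 11+71/ 3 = 24.46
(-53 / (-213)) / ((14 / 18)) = 159 / 497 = 0.32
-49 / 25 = -1.96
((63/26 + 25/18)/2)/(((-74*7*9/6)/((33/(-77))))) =223/212121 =0.00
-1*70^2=-4900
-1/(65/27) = -27/65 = -0.42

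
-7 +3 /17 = -116 /17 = -6.82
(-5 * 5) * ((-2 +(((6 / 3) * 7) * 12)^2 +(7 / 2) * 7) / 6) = -470775 / 4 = -117693.75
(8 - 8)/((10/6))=0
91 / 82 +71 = 5913 / 82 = 72.11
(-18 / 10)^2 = 81 / 25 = 3.24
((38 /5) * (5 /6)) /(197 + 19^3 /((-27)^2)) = 4617 /150472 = 0.03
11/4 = 2.75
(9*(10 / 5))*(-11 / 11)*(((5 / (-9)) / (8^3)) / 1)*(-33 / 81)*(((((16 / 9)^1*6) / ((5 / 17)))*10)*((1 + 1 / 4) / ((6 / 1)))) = -4675 / 7776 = -0.60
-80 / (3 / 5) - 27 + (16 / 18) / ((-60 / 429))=-166.69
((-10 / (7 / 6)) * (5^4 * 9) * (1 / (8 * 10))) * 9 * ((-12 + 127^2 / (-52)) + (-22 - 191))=4226529375 / 1456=2902836.11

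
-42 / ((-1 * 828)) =7 / 138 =0.05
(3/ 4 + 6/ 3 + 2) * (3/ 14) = 57/ 56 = 1.02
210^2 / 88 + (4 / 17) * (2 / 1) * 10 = 189185 / 374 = 505.84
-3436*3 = -10308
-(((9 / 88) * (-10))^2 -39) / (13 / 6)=17.52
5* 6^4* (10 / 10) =6480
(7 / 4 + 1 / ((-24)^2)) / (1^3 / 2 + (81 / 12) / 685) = 691165 / 201168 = 3.44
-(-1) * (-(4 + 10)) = -14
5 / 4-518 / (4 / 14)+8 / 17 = -123167 / 68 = -1811.28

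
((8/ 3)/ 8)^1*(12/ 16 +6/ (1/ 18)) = 145/ 4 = 36.25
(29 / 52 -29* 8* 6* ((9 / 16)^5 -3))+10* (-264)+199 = 1411855197 / 851968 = 1657.17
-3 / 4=-0.75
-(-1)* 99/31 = 99/31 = 3.19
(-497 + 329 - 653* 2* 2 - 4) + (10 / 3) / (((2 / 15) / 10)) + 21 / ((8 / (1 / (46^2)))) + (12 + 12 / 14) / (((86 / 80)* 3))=-12891241231 / 5095328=-2530.01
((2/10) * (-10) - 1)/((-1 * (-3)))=-1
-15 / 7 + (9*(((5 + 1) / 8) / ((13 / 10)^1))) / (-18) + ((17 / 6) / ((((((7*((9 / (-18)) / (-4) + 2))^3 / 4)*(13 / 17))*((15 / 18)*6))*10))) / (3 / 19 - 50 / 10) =-97822181 / 40233900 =-2.43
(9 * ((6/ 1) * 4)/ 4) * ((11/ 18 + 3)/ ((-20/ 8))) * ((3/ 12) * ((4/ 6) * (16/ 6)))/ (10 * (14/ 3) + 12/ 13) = -169/ 232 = -0.73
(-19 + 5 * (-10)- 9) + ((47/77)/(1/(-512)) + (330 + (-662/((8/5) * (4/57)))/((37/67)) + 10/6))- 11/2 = -10740.78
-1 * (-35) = 35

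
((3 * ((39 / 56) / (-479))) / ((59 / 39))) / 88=-4563 / 139270208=-0.00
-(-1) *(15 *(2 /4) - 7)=1 /2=0.50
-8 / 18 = -4 / 9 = -0.44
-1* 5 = -5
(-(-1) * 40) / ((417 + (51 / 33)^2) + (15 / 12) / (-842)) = 16301120 / 170911923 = 0.10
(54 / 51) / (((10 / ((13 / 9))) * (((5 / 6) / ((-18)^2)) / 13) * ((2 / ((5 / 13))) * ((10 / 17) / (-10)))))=-12636 / 5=-2527.20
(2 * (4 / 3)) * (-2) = -16 / 3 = -5.33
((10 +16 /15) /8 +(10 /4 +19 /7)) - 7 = -169 /420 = -0.40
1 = 1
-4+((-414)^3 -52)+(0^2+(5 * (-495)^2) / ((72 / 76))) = -139329625 / 2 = -69664812.50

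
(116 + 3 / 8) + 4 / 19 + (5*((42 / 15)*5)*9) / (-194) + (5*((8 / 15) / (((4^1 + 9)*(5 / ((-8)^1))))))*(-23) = 347559283 / 2875080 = 120.89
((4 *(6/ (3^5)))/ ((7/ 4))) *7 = 32/ 81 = 0.40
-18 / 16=-1.12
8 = 8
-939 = -939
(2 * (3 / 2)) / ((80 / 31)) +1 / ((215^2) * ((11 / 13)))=9457843 / 8135600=1.16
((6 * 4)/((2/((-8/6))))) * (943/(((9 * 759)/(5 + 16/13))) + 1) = -4256/143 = -29.76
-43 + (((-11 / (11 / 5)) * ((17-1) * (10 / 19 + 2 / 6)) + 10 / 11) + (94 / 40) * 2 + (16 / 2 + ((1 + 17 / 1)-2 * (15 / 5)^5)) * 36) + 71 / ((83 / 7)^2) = -719856924319 / 43194030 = -16665.66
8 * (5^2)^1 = 200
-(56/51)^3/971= -175616/128804121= -0.00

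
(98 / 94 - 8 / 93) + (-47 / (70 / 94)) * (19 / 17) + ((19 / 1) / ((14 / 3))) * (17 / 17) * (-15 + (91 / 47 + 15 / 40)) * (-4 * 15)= 31522245341 / 10402980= 3030.12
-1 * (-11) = 11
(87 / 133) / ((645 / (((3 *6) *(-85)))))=-8874 / 5719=-1.55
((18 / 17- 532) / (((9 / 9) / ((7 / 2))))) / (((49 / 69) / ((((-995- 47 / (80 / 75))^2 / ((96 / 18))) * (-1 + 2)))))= -36885947765625 / 69632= -529726961.25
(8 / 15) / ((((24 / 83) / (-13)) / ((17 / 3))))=-135.87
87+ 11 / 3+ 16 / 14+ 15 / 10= 3919 / 42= 93.31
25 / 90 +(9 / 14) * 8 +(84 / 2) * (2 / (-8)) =-320 / 63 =-5.08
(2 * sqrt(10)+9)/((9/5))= 10 * sqrt(10)/9+5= 8.51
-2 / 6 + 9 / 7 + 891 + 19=19130 / 21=910.95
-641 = -641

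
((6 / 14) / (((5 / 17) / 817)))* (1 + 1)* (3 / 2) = 125001 / 35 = 3571.46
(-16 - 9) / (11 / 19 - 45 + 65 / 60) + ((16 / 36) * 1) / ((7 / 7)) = 90824 / 88929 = 1.02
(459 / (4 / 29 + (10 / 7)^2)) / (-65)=-72471 / 22360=-3.24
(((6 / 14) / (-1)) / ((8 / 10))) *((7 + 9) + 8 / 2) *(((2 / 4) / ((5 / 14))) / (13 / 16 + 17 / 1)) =-16 / 19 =-0.84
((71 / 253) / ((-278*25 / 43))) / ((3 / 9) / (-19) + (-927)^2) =-174021 / 86127063629200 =-0.00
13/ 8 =1.62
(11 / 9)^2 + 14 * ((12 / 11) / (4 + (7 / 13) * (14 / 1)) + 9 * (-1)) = -2743891 / 22275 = -123.18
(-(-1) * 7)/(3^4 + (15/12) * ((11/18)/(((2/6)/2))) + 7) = 84/1111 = 0.08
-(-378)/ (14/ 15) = 405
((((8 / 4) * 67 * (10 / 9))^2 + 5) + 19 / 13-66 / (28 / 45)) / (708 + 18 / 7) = 325330751 / 10475244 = 31.06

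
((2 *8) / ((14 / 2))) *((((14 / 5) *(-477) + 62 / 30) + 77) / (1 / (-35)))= 301568 / 3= 100522.67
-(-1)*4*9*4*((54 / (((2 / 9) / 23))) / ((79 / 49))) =39435984 / 79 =499189.67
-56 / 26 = -28 / 13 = -2.15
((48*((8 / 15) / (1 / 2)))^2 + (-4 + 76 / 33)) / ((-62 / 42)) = -15129016 / 8525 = -1774.66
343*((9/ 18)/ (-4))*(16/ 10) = -343/ 5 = -68.60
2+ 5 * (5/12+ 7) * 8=896/3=298.67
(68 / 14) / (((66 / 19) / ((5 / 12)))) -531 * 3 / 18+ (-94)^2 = 24249685 / 2772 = 8748.08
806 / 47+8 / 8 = 853 / 47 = 18.15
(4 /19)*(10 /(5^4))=0.00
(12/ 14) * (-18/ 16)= -0.96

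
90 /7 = 12.86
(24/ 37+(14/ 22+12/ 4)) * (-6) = -10464/ 407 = -25.71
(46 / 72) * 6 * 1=23 / 6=3.83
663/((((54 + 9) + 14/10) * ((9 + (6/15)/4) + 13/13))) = 16575/16261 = 1.02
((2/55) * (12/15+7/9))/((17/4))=568/42075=0.01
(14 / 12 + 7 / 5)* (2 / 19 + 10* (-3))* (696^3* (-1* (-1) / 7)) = -351089215488 / 95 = -3695675952.51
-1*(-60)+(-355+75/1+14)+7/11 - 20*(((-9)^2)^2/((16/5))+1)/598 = -313421/1144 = -273.97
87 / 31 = 2.81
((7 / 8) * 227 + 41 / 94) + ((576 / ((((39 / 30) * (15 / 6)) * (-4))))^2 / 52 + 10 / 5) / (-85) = 13944463927 / 70216120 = 198.59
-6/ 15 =-2/ 5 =-0.40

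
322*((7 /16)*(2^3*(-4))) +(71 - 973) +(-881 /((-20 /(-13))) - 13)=-119913 /20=-5995.65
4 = 4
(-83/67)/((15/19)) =-1577/1005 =-1.57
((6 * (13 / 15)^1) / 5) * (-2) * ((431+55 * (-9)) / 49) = 3328 / 1225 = 2.72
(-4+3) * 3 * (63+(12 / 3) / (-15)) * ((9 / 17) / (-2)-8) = 264421 / 170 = 1555.42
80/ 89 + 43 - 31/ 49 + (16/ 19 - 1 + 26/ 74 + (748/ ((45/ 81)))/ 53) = 55946907376/ 812432495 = 68.86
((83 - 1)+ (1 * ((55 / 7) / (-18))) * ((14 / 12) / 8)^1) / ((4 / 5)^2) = 1769825 / 13824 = 128.03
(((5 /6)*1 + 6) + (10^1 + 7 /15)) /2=173 /20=8.65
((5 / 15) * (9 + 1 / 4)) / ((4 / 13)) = 481 / 48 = 10.02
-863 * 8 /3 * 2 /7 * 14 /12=-767.11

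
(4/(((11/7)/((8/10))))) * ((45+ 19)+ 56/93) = 672896/5115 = 131.55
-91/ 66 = -1.38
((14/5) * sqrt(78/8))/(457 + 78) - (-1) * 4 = 7 * sqrt(39)/2675 + 4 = 4.02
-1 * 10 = -10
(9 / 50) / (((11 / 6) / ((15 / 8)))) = 81 / 440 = 0.18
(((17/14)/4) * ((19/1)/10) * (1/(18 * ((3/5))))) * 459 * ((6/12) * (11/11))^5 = 5491/7168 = 0.77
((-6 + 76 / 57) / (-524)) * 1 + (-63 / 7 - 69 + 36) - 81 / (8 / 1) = -163853 / 3144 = -52.12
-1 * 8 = -8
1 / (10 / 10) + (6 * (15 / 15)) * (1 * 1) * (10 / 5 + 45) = 283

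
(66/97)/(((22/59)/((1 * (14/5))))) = 2478/485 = 5.11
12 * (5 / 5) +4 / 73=12.05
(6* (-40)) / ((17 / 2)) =-480 / 17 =-28.24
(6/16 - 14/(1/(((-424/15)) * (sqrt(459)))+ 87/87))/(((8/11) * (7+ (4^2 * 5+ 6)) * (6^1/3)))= -523482069/5197258624 - 2915 * sqrt(51)/121810749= -0.10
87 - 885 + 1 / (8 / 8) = -797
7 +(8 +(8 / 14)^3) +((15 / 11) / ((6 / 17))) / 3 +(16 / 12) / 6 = 1133939 / 67914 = 16.70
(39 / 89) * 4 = 156 / 89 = 1.75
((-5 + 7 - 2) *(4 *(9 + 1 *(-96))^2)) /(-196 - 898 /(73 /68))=0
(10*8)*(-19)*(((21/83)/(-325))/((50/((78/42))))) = 456/10375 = 0.04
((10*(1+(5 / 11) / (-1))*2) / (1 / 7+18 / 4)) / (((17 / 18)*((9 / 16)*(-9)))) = -3584 / 7293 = -0.49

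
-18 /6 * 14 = -42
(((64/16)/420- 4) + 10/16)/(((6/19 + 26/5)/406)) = -1557677/6288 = -247.72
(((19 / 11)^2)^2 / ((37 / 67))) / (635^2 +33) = 8731507 / 218451713986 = 0.00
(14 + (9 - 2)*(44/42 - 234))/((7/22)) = -106700/21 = -5080.95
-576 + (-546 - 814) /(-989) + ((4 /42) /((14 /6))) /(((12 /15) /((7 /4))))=-31820079 /55384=-574.54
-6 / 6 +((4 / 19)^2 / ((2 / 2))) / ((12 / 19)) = -53 / 57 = -0.93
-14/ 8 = -7/ 4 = -1.75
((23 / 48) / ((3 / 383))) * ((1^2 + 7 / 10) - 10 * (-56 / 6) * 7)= 173105659 / 4320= 40070.75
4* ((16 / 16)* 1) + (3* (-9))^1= -23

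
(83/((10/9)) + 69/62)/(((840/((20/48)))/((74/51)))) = 144929/2656080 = 0.05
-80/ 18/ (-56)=5/ 63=0.08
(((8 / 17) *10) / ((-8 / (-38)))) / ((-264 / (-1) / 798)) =12635 / 187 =67.57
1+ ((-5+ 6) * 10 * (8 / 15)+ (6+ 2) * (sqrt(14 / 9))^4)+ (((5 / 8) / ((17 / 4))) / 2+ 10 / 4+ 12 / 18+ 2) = 170371 / 5508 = 30.93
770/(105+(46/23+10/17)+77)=6545/1569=4.17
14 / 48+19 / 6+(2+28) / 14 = 941 / 168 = 5.60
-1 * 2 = -2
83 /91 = 0.91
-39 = -39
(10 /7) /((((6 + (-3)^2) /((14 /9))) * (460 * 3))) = 1 /9315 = 0.00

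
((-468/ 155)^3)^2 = 10506912570445824/ 13867245015625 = 757.68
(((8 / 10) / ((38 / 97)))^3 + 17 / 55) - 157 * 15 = -22127069076 / 9431125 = -2346.17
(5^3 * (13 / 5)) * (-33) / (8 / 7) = -75075 / 8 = -9384.38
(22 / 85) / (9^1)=22 / 765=0.03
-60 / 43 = -1.40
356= 356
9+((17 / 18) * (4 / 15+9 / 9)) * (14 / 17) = 1348 / 135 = 9.99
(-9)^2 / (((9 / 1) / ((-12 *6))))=-648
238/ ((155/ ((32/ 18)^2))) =60928/ 12555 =4.85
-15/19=-0.79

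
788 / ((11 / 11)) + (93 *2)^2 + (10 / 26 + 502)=466523 / 13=35886.38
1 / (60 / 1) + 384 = 23041 / 60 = 384.02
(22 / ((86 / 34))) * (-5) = -1870 / 43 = -43.49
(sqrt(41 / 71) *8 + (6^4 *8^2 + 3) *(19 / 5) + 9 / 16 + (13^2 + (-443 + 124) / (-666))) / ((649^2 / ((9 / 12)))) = 6 *sqrt(2911) / 29905271 + 8401420609 / 14961059520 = 0.56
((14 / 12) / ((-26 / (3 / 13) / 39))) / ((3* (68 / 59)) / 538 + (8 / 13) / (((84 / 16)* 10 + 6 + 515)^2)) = -438480639219 / 6980021624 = -62.82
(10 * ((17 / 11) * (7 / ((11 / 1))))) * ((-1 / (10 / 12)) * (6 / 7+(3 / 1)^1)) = -5508 / 121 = -45.52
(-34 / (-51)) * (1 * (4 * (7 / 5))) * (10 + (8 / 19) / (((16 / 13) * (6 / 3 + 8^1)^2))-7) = 11.21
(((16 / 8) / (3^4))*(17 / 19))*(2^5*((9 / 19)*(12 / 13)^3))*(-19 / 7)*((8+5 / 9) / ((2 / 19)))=-382976 / 6591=-58.11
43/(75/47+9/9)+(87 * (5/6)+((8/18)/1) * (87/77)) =1262099/14091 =89.57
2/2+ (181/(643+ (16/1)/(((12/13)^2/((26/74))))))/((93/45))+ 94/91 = 1322844905/610227436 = 2.17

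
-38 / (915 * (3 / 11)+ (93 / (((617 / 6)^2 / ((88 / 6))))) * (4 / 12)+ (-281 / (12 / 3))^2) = -2546048032 / 347378167067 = -0.01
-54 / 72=-3 / 4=-0.75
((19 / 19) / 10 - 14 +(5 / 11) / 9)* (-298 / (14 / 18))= 2042939 / 385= 5306.34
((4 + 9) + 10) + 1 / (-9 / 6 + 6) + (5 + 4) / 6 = 445 / 18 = 24.72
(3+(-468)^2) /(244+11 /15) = 894.96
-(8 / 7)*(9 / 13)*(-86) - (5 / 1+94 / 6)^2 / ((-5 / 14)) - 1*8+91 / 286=113177657 / 90090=1256.27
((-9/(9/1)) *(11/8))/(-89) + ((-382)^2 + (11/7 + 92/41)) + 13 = 29822133125/204344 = 145940.83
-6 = -6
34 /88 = 17 /44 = 0.39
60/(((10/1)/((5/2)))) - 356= -341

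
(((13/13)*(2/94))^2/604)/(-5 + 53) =1/64043328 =0.00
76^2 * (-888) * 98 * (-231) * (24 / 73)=2786695059456 / 73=38173904924.05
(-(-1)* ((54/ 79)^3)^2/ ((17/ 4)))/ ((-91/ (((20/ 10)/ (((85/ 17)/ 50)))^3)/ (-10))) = 7934371614720000/ 376056293690987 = 21.10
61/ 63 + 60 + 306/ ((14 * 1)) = 5218/ 63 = 82.83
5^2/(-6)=-25/6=-4.17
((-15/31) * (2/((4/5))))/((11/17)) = -1275/682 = -1.87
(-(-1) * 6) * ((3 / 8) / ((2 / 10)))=45 / 4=11.25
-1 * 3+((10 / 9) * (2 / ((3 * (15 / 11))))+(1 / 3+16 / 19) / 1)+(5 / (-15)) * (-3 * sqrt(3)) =-1972 / 1539+sqrt(3) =0.45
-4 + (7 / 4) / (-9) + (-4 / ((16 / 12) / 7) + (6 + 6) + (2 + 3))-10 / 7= -2425 / 252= -9.62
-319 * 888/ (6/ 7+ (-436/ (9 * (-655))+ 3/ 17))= -198716724360/ 776969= -255758.88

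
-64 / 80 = -4 / 5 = -0.80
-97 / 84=-1.15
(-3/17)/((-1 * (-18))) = -1/102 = -0.01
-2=-2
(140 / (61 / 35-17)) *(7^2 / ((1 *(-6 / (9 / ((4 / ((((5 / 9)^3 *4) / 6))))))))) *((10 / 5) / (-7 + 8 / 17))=-127553125 / 21605373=-5.90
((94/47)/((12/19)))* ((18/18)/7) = 19/42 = 0.45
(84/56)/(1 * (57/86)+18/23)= 989/953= 1.04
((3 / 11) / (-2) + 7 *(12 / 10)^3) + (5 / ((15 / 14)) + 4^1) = 170167 / 8250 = 20.63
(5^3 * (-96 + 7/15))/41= -291.26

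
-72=-72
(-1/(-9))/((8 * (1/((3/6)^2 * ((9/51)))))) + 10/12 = 1361/1632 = 0.83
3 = 3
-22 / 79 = -0.28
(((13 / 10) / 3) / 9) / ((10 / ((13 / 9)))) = 169 / 24300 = 0.01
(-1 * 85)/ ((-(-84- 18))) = -5/ 6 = -0.83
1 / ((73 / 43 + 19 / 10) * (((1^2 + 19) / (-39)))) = -129 / 238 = -0.54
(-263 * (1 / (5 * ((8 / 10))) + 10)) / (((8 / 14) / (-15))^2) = -1857540.23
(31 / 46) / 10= 31 / 460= 0.07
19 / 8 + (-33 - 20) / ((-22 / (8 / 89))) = 20297 / 7832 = 2.59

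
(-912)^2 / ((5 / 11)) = 9149184 / 5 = 1829836.80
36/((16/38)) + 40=251/2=125.50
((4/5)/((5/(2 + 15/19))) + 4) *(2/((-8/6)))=-3168/475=-6.67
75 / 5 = 15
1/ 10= 0.10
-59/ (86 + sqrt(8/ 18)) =-177/ 260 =-0.68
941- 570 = 371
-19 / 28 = -0.68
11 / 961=0.01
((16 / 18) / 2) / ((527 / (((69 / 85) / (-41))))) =-92 / 5509785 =-0.00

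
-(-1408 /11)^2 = -16384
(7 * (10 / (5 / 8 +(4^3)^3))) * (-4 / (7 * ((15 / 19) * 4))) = -304 / 6291471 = -0.00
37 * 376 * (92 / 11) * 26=3025227.64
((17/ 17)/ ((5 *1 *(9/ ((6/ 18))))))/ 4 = 1/ 540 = 0.00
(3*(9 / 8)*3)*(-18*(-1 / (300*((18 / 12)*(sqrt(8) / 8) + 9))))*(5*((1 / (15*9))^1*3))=54 / 7175 - 9*sqrt(2) / 28700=0.01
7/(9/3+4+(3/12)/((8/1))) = 224/225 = 1.00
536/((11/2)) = 1072/11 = 97.45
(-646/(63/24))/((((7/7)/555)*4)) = -239020/7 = -34145.71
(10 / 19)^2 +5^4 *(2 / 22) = 226725 / 3971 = 57.10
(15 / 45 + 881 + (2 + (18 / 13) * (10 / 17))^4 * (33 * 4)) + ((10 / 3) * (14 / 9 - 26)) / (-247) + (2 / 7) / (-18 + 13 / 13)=78502045883041162 / 8566126822071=9164.24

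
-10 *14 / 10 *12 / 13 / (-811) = 168 / 10543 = 0.02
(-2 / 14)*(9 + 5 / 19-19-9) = 356 / 133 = 2.68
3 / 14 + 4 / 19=113 / 266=0.42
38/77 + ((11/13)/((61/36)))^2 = 0.74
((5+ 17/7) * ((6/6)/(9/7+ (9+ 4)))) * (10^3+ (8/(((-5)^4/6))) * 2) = 8126248/15625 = 520.08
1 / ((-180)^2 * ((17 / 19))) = 19 / 550800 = 0.00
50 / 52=25 / 26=0.96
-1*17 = -17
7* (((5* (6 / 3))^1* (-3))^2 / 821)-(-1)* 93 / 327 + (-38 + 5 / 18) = -47944313 / 1610802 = -29.76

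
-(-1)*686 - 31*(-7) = 903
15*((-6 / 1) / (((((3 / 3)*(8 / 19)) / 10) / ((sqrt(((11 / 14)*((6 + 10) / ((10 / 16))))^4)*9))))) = -381376512 / 49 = -7783194.12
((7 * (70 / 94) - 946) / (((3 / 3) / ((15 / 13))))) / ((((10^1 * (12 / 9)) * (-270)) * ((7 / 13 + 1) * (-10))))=-14739 / 752000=-0.02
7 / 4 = 1.75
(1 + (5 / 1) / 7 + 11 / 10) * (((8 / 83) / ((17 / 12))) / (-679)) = -9456 / 33532415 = -0.00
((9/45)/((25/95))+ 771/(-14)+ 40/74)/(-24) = 232111/103600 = 2.24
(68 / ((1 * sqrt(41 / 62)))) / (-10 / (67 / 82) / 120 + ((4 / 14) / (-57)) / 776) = -705323472 * sqrt(2542) / 43375909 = -819.84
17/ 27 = 0.63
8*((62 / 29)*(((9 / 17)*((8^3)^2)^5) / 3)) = 1842054778456645849049896845312 / 493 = 3736419428918145738437925000.00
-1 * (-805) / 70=23 / 2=11.50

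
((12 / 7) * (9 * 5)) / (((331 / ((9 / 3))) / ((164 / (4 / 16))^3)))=457326673920 / 2317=197378797.55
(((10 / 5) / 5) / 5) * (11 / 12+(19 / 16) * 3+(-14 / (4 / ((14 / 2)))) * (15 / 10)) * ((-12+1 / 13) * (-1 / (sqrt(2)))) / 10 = -48019 * sqrt(2) / 31200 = -2.18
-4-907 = -911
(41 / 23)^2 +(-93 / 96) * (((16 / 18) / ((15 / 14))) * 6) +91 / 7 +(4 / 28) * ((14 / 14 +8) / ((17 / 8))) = 33881683 / 2832795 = 11.96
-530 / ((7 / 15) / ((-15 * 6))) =715500 / 7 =102214.29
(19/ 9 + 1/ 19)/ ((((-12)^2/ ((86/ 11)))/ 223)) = 1773965/ 67716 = 26.20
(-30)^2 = 900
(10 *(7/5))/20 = 7/10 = 0.70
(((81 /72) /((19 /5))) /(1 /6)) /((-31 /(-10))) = 675 /1178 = 0.57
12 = 12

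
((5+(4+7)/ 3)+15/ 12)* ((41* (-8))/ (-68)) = 287/ 6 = 47.83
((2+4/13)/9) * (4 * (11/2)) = 220/39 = 5.64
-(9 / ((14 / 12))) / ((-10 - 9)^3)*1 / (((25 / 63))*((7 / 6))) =2916 / 1200325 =0.00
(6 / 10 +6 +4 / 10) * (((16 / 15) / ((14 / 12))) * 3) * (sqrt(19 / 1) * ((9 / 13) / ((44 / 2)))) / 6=72 * sqrt(19) / 715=0.44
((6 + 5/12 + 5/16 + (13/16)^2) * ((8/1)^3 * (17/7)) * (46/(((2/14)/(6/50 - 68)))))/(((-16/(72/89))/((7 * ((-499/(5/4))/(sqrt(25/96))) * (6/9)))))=-33671542854208 * sqrt(6)/2225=-37068808469.69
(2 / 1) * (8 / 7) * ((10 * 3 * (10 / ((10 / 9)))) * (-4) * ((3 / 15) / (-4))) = 864 / 7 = 123.43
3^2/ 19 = 9/ 19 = 0.47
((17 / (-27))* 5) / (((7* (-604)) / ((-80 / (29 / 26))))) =-44200 / 827631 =-0.05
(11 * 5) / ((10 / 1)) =11 / 2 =5.50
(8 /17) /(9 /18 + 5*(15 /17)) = 16 /167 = 0.10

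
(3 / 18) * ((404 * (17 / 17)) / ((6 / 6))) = 202 / 3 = 67.33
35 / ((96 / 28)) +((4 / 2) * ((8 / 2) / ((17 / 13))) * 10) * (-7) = -418.03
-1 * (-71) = 71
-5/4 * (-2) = 5/2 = 2.50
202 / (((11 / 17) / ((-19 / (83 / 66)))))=-391476 / 83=-4716.58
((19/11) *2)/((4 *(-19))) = -1/22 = -0.05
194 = 194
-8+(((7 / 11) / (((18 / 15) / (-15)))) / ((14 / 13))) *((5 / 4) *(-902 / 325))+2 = 157 / 8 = 19.62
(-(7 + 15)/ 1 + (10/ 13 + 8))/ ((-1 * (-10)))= -86/ 65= -1.32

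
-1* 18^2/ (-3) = 108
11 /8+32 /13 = 3.84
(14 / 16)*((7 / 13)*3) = 147 / 104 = 1.41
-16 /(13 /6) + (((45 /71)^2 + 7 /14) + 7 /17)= -13527251 /2228122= -6.07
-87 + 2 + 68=-17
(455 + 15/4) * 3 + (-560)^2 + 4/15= 314976.52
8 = 8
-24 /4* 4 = -24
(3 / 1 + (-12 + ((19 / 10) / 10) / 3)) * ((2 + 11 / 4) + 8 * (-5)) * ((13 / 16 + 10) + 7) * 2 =7182399 / 640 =11222.50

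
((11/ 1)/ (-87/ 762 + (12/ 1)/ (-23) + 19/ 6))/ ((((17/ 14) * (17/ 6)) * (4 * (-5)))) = -2024253/ 32045765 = -0.06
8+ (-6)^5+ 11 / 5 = -38829 / 5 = -7765.80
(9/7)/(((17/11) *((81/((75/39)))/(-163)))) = -44825/13923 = -3.22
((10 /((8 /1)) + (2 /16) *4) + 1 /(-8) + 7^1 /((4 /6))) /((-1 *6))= -97 /48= -2.02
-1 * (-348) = 348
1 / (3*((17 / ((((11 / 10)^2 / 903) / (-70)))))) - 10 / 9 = -119396707 / 107457000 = -1.11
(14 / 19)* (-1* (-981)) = 13734 / 19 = 722.84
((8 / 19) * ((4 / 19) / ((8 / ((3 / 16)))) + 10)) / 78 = 6083 / 112632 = 0.05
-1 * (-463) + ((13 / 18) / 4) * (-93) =10709 / 24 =446.21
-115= -115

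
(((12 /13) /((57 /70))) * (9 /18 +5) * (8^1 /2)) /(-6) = -3080 /741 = -4.16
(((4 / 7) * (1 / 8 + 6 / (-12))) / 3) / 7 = -1 / 98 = -0.01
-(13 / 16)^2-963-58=-261545 / 256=-1021.66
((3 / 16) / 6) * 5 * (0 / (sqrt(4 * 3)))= 0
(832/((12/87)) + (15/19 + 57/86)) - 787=8572703/1634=5246.45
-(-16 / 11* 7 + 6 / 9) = 314 / 33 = 9.52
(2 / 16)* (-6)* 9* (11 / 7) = -297 / 28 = -10.61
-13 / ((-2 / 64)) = 416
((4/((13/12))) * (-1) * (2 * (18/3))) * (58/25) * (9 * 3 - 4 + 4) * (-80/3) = 74011.57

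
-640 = -640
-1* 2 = -2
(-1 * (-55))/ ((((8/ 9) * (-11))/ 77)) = -3465/ 8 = -433.12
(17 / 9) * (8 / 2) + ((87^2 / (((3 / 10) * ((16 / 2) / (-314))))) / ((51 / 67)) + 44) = -398075779 / 306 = -1300901.24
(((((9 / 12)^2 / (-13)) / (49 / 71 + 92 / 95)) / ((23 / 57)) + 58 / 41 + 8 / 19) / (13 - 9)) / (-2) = -8204013925 / 37058662784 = -0.22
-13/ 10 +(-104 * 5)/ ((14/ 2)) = -5291/ 70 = -75.59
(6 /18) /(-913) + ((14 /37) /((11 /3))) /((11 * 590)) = -114836 /328858035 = -0.00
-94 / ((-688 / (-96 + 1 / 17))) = -13.11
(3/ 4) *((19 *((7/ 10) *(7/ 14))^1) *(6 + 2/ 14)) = 2451/ 80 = 30.64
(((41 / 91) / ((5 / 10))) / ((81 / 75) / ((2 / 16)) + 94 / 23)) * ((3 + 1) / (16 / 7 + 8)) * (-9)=-23575 / 95134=-0.25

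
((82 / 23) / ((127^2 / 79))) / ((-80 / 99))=-320661 / 14838680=-0.02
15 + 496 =511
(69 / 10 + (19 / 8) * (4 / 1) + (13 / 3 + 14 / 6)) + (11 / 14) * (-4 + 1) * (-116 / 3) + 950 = 111742 / 105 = 1064.21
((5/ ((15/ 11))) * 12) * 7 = 308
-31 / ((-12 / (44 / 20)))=341 / 60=5.68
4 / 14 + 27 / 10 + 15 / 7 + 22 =1899 / 70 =27.13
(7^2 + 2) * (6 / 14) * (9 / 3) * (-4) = -1836 / 7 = -262.29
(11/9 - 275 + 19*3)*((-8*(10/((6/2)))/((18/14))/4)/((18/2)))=124.89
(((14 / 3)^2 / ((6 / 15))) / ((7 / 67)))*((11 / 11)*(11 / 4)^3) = 3121195 / 288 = 10837.48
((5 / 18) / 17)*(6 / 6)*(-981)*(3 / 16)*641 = -1048035 / 544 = -1926.53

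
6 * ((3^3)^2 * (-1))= -4374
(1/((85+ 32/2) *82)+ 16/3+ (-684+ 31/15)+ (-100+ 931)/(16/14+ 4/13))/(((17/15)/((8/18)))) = -31495029/774367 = -40.67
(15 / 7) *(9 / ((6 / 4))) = 90 / 7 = 12.86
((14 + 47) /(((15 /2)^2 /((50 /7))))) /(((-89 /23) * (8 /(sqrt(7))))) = -1403 * sqrt(7) /5607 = -0.66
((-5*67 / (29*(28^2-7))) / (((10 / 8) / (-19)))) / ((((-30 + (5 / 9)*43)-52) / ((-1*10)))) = 0.04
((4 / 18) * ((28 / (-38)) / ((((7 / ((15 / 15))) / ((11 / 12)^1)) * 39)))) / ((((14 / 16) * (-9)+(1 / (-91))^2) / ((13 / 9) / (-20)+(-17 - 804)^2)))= 47.06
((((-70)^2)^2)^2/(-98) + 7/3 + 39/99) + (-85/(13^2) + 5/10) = -21870949099989871/3718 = -5882449999997.28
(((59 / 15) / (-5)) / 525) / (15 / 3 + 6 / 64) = -1888 / 6418125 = -0.00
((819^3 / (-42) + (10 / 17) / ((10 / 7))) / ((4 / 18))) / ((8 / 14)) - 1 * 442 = -28017135551 / 272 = -103004174.82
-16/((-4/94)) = 376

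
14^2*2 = 392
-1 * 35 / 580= -7 / 116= -0.06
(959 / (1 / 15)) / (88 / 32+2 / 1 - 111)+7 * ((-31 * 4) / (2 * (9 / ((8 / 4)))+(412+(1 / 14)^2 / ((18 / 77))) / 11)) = -674595852 / 4378435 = -154.07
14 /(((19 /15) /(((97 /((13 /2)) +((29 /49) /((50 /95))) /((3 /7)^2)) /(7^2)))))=24623 /5187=4.75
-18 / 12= -3 / 2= -1.50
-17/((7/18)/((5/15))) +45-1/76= 16181/532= 30.42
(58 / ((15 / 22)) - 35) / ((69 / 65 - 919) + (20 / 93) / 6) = -907959 / 16646164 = -0.05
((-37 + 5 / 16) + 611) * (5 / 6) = 15315 / 32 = 478.59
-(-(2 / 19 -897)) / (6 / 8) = -68164 / 57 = -1195.86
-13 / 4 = -3.25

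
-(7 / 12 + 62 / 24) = -19 / 6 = -3.17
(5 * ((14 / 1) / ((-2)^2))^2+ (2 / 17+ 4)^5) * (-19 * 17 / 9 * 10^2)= -3358565858375 / 751689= -4468025.82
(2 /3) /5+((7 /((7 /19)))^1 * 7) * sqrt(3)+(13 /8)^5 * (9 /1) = 50190091 /491520+133 * sqrt(3) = 332.47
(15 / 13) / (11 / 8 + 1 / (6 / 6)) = 120 / 247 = 0.49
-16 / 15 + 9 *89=11999 / 15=799.93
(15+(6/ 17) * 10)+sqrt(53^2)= 1216/ 17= 71.53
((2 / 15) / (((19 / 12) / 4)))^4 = 1048576 / 81450625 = 0.01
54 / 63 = 6 / 7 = 0.86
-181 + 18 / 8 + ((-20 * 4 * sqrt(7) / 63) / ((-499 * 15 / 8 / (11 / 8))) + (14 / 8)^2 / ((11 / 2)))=-15681 / 88 + 176 * sqrt(7) / 94311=-178.19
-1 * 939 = -939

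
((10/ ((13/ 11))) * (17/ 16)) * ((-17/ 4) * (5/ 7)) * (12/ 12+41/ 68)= -509575/ 11648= -43.75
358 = 358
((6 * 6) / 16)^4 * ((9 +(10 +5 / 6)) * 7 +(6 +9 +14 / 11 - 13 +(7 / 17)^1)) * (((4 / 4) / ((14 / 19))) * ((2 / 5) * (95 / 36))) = 14027346315 / 2680832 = 5232.46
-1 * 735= -735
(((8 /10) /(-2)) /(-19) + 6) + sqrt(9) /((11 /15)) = 10567 /1045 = 10.11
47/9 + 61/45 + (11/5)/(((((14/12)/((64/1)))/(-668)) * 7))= -25380184/2205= -11510.29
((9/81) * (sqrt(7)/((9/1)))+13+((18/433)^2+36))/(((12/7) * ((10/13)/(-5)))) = -836042935/4499736 -91 * sqrt(7)/1944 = -185.92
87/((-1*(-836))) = 87/836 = 0.10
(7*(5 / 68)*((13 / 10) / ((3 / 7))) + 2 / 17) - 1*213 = -86219 / 408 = -211.32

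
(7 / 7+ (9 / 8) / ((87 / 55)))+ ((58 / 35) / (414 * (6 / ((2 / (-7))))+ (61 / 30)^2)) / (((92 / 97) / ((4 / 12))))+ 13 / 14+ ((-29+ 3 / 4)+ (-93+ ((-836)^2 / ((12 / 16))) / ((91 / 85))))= 9915250145019186991 / 11392893423912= 870301.32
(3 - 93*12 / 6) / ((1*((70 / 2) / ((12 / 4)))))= -549 / 35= -15.69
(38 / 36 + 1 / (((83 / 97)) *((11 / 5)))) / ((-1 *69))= -26077 / 1133946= -0.02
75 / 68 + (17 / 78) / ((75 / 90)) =6031 / 4420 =1.36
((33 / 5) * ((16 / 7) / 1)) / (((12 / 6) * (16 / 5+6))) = 132 / 161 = 0.82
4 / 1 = 4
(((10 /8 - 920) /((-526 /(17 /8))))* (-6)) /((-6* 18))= 0.21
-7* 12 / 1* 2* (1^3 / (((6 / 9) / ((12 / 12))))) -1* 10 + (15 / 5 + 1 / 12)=-3107 / 12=-258.92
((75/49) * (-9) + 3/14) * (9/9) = -1329/98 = -13.56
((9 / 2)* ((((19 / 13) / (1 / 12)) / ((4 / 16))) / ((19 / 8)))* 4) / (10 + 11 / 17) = 117504 / 2353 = 49.94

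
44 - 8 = 36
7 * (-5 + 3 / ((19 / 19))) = -14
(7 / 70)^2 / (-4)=-1 / 400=-0.00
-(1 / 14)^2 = -1 / 196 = -0.01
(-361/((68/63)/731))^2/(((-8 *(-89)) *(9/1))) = 106264916289/11392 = 9328029.87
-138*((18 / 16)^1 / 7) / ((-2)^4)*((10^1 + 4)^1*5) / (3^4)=-115 / 96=-1.20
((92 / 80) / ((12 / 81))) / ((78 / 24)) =621 / 260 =2.39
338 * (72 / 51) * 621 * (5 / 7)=25187760 / 119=211661.85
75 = 75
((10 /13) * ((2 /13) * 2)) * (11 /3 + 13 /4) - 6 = -2212 /507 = -4.36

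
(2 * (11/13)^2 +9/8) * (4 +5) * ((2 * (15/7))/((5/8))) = 186678/1183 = 157.80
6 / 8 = 3 / 4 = 0.75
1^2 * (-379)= -379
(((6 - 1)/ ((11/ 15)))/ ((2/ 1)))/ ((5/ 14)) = 105/ 11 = 9.55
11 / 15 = 0.73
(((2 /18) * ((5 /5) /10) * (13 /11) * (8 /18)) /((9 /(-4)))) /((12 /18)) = -52 /13365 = -0.00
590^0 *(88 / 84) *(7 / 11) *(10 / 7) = 20 / 21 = 0.95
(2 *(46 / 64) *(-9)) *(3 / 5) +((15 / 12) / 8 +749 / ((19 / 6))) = 695917 / 3040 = 228.92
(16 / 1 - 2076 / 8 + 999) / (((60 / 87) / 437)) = 19148903 / 40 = 478722.58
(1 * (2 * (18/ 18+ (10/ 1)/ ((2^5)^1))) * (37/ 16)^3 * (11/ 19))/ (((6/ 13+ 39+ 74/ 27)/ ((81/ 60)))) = 110888889111/ 184449105920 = 0.60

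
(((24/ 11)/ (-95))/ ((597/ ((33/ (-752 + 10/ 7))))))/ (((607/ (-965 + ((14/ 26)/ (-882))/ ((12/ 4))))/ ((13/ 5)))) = -9484022/ 1356556727025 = -0.00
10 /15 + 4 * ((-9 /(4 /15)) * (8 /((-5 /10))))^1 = 2160.67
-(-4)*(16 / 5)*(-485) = -6208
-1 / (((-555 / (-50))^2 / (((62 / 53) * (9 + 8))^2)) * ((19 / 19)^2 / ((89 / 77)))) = -9887152400 / 2664946053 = -3.71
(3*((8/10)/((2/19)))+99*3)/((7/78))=124722/35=3563.49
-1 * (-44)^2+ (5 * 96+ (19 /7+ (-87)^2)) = 42810 /7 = 6115.71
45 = 45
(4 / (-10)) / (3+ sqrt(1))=-1 / 10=-0.10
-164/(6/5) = -410/3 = -136.67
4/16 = 1/4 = 0.25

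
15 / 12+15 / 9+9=143 / 12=11.92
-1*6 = -6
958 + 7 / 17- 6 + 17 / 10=162199 / 170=954.11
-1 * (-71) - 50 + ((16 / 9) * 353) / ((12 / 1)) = 1979 / 27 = 73.30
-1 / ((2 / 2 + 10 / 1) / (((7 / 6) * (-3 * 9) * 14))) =40.09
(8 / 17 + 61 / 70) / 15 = 1597 / 17850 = 0.09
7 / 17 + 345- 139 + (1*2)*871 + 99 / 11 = 33276 / 17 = 1957.41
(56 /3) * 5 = 93.33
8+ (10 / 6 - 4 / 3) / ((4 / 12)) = 9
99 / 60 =33 / 20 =1.65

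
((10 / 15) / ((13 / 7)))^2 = 196 / 1521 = 0.13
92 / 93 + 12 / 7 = 1760 / 651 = 2.70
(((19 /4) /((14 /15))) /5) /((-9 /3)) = -19 /56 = -0.34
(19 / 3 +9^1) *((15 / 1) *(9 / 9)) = 230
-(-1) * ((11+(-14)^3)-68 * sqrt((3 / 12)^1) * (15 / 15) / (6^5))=-10625921 / 3888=-2733.00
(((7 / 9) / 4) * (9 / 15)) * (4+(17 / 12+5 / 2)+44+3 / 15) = 21889 / 3600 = 6.08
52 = 52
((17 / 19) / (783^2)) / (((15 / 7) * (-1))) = -119 / 174730365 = -0.00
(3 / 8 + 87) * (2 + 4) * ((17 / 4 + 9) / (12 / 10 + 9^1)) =185235 / 272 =681.01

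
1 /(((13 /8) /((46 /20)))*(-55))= -92 /3575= -0.03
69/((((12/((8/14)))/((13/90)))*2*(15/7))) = 299/2700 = 0.11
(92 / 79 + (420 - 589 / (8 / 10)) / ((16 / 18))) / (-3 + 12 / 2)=-896471 / 7584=-118.21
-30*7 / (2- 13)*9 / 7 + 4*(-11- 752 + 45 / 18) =-33192 / 11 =-3017.45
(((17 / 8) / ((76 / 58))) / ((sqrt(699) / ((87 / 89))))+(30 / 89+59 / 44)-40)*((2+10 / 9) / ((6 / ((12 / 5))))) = -700322 / 14685+100079*sqrt(699) / 35460270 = -47.61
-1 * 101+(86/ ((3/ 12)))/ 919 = -100.63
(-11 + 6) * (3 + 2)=-25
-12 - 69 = -81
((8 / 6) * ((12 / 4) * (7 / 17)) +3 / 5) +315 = 26966 / 85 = 317.25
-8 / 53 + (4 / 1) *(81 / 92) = 4109 / 1219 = 3.37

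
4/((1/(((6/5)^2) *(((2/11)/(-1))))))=-288/275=-1.05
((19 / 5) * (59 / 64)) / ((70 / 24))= 3363 / 2800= 1.20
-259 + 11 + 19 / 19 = -247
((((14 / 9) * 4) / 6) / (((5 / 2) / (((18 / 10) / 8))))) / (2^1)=7 / 150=0.05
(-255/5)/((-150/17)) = 289/50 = 5.78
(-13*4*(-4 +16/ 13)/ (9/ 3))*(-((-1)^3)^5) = 48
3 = 3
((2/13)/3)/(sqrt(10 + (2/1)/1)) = 0.01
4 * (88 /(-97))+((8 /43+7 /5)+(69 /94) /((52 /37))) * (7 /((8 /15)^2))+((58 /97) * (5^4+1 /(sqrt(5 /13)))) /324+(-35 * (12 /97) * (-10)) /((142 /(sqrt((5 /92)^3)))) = 29 * sqrt(65) /78570+2625 * sqrt(115) /7286446+5222134901053 /105690604032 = 49.42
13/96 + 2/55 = 907/5280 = 0.17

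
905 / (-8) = -905 / 8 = -113.12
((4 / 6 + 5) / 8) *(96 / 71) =68 / 71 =0.96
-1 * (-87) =87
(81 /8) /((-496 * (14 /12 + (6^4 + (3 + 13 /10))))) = -1215 /77463296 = -0.00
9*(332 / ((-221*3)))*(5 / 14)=-2490 / 1547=-1.61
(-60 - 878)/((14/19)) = -1273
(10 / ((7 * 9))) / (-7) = -10 / 441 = -0.02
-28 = -28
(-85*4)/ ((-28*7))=85/ 49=1.73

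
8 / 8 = 1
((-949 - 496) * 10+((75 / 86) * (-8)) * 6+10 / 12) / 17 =-3738685 / 4386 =-852.41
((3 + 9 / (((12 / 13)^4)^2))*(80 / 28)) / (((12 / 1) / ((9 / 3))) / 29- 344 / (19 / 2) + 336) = 75491561729 / 394770972672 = 0.19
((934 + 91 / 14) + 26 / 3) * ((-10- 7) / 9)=-96815 / 54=-1792.87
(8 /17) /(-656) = -1 /1394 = -0.00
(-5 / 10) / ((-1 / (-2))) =-1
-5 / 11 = -0.45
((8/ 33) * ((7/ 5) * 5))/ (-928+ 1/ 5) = -280/ 153087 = -0.00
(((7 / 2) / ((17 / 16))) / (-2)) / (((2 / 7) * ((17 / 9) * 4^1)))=-441 / 578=-0.76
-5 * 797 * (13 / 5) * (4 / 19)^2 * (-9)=1491984 / 361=4132.92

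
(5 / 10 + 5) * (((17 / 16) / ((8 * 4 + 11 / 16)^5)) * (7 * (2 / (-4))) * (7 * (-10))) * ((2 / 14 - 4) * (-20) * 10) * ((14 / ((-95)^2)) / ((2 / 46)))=14916578181120 / 14125884347522323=0.00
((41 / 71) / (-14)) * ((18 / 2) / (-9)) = 0.04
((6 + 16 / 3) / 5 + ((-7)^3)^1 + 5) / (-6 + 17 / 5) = 5036 / 39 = 129.13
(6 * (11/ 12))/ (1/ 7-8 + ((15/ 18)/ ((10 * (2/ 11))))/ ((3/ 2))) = -126/ 173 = -0.73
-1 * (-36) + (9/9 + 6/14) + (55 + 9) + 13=801/7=114.43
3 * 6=18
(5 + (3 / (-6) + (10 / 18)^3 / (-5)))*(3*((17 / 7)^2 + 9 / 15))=5182756 / 59535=87.05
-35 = -35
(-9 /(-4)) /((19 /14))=63 /38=1.66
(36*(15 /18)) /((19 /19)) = 30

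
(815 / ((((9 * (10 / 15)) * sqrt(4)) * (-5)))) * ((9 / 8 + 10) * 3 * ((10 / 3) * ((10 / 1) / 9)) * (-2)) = 362675 / 108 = 3358.10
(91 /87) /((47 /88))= 8008 /4089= 1.96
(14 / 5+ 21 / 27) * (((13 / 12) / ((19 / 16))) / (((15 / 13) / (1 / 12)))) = 0.24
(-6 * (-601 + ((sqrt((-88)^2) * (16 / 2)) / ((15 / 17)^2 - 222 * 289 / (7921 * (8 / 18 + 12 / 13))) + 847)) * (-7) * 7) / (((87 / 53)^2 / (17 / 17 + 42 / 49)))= 52572071693861356 / 2376941579721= 22117.53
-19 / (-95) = 1 / 5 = 0.20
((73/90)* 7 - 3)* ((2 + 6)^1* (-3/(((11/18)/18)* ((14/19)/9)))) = -8901576/385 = -23120.98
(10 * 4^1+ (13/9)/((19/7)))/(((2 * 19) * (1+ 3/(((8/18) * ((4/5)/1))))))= 55448/490599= 0.11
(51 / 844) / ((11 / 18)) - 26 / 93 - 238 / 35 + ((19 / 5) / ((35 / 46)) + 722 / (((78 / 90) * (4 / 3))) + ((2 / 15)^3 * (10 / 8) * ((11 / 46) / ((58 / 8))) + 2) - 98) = 1552999191543832 / 2947866646725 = 526.82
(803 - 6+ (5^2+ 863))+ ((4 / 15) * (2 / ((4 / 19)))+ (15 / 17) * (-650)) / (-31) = 13465529 / 7905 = 1703.42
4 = 4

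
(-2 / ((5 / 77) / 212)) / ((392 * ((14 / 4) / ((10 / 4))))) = -11.90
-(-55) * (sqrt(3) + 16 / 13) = 880 / 13 + 55 * sqrt(3) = 162.96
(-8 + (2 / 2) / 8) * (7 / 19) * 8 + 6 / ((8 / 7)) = -1365 / 76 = -17.96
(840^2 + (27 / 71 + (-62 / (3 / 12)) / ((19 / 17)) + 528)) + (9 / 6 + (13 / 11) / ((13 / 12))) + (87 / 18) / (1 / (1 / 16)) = 1005598969739 / 1424544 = 705909.38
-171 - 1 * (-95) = -76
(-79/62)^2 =6241/3844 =1.62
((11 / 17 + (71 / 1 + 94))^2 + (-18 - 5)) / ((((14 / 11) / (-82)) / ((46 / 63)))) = -1289730.75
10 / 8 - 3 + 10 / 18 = -43 / 36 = -1.19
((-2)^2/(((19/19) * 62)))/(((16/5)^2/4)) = 25/992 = 0.03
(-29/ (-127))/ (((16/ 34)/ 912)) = 56202/ 127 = 442.54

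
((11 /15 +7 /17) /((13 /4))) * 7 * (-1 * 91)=-57232 /255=-224.44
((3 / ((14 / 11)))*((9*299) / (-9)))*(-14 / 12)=3289 / 4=822.25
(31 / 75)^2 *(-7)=-6727 / 5625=-1.20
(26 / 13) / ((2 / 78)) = 78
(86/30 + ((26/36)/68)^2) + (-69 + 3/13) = -6417675607/97381440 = -65.90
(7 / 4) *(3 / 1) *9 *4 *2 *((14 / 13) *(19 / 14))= 552.46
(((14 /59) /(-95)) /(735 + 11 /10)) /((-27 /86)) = 2408 /222795387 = 0.00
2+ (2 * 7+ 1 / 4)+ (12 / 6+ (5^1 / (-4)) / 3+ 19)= 221 / 6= 36.83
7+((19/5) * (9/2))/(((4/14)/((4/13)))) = 1652/65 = 25.42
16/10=1.60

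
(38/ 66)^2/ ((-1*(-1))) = 361/ 1089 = 0.33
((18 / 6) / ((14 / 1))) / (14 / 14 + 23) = 1 / 112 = 0.01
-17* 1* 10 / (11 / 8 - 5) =1360 / 29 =46.90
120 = 120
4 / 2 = 2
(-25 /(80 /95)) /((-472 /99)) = 47025 /7552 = 6.23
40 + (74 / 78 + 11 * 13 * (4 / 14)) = 22333 / 273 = 81.81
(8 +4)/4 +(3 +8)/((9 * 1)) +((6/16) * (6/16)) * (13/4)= 10781/2304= 4.68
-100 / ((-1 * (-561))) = -0.18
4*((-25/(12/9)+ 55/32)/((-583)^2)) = -0.00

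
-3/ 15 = -1/ 5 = -0.20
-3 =-3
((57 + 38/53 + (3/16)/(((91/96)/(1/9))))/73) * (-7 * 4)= -1113900/50297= -22.15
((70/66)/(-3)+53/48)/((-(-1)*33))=1189/52272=0.02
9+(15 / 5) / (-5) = 8.40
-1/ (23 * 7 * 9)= -1/ 1449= -0.00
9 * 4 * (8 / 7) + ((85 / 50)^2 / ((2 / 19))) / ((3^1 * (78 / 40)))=375397 / 8190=45.84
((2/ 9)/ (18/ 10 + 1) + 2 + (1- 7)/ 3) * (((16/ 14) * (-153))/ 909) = -680/ 44541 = -0.02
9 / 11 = 0.82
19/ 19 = 1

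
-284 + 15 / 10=-565 / 2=-282.50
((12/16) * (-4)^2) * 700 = 8400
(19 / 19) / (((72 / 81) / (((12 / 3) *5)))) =45 / 2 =22.50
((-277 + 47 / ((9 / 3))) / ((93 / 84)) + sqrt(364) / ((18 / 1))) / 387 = -21952 / 35991 + sqrt(91) / 3483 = -0.61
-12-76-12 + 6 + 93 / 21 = -627 / 7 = -89.57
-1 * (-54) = 54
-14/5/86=-7/215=-0.03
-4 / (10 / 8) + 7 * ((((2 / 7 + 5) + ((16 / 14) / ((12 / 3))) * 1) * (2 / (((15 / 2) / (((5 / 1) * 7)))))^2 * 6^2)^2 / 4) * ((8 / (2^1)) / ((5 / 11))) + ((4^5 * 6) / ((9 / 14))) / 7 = 70517571536 / 15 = 4701171435.73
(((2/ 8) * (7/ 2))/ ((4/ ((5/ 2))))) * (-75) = -2625/ 64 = -41.02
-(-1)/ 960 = 1/ 960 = 0.00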